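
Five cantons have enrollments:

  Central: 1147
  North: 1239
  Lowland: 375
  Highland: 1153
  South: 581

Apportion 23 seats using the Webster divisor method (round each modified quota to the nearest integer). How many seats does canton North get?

6

Standard divisor 4495/23 ≈ 195.435; standard quotas: Central 5.869, North 6.340, Lowland 1.919, Highland 5.900, South 2.973.
Rounding to the nearest integer gives Central 6, North 6, Lowland 2, Highland 6, South 3 — total 23, matching the house size, so no adjustment is needed.
North receives 6.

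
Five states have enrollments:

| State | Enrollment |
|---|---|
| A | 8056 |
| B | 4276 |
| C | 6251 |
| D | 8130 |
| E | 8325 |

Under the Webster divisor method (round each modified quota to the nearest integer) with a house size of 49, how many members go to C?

Standard divisor 35038/49 ≈ 715.061; standard quotas: A 11.266, B 5.980, C 8.742, D 11.370, E 11.642.
Rounding to the nearest integer gives A 11, B 6, C 9, D 11, E 12 — total 49, matching the house size, so no adjustment is needed.
C receives 9.

9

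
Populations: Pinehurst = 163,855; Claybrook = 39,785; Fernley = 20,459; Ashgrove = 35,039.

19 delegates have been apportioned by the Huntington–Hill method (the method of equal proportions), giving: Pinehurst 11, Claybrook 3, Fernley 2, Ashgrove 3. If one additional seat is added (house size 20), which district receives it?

Pinehurst

Priority for the next seat is population ÷ (√(s·(s+1))).
Priorities: Pinehurst 14261.747, Claybrook 11484.940, Fernley 8352.352, Ashgrove 10114.888.
Highest priority: Pinehurst.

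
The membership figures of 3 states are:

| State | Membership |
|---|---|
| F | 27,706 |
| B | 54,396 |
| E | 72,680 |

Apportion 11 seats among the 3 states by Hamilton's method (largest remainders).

Standard divisor: 154782 ÷ 11 ≈ 14071.091.
Standard quotas: F 1.9690, B 3.8658, E 5.1652.
Lower quotas: F 1, B 3, E 5 (sum 9, leaving 2 seats).
Remainders in descending order: F 0.9690, B 0.8658, E 0.1652.
The surplus seats go to F, B.

F: 2, B: 4, E: 5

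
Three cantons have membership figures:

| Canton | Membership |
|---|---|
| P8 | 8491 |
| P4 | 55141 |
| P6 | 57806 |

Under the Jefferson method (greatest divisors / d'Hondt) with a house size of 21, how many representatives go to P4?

10

Standard divisor 121438/21 ≈ 5782.762; standard quotas: P8 1.468, P4 9.535, P6 9.996.
Rounding down gives 1, 9, 9 = 19 seats, so the divisor must be adjusted.
With modified divisor 5400: modified quotas P8 1.572, P4 10.211, P6 10.705.
Rounding down: P8 1, P4 10, P6 10 (total 21).
P4 receives 10.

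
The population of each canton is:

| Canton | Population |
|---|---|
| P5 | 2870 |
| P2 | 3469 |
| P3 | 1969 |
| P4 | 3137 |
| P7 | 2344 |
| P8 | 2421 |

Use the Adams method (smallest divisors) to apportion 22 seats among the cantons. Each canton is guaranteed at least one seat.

Standard divisor 16210/22 ≈ 736.818; standard quotas: P5 3.895, P2 4.708, P3 2.672, P4 4.257, P7 3.181, P8 3.286.
Rounding up gives 4, 5, 3, 5, 4, 4 = 25 seats, so the divisor must be adjusted.
With modified divisor 840: modified quotas P5 3.417, P2 4.130, P3 2.344, P4 3.735, P7 2.790, P8 2.882.
Rounding up: P5 4, P2 5, P3 3, P4 4, P7 3, P8 3 (total 22).

P5 4, P2 5, P3 3, P4 4, P7 3, P8 3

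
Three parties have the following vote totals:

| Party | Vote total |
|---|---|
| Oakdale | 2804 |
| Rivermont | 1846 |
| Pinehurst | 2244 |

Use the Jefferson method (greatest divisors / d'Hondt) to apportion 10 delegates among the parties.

Standard divisor 6894/10 ≈ 689.4; standard quotas: Oakdale 4.067, Rivermont 2.678, Pinehurst 3.255.
Rounding down gives 4, 2, 3 = 9 seats, so the divisor must be adjusted.
With modified divisor 600: modified quotas Oakdale 4.673, Rivermont 3.077, Pinehurst 3.740.
Rounding down: Oakdale 4, Rivermont 3, Pinehurst 3 (total 10).

Oakdale: 4, Rivermont: 3, Pinehurst: 3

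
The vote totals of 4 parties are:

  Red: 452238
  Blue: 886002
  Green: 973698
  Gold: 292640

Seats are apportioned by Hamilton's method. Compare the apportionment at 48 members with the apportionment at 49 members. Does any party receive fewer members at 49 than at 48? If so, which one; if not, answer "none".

At 48 seats: Red 8, Blue 16, Green 18, Gold 6.
At 49 seats: Red 9, Blue 17, Green 18, Gold 5.
Gold drops from 6 to 5.

Gold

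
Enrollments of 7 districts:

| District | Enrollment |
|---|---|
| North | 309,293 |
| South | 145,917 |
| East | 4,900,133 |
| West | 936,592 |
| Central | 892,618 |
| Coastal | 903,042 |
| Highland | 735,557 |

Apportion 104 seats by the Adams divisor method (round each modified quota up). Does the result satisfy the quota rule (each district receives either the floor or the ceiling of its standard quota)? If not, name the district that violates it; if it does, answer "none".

East

Standard quotas: North 3.646, South 1.720, East 57.759, West 11.040, Central 10.521, Coastal 10.644, Highland 8.670.
Adams allocation: North 4, South 2, East 56, West 11, Central 11, Coastal 11, Highland 9.
East has quota 57.759 (lower 57, upper 58) but receives 56 — outside the quota interval.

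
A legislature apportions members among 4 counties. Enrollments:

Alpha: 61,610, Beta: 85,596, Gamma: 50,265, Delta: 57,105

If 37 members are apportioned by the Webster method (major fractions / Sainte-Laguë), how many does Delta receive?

8

Standard divisor 254576/37 ≈ 6880.432; standard quotas: Alpha 8.954, Beta 12.440, Gamma 7.306, Delta 8.300.
Rounding to the nearest integer gives 9, 12, 7, 8 = 36 seats, so the divisor must be adjusted.
With modified divisor 6800: modified quotas Alpha 9.060, Beta 12.588, Gamma 7.392, Delta 8.398.
Rounding to the nearest integer: Alpha 9, Beta 13, Gamma 7, Delta 8 (total 37).
Delta receives 8.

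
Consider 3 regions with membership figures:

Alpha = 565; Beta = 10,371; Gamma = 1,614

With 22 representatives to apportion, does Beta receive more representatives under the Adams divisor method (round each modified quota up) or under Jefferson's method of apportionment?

Jefferson

Adams: Alpha 1, Beta 18, Gamma 3.
Jefferson: Alpha 1, Beta 19, Gamma 2.
Beta gets 18 under Adams and 19 under Jefferson.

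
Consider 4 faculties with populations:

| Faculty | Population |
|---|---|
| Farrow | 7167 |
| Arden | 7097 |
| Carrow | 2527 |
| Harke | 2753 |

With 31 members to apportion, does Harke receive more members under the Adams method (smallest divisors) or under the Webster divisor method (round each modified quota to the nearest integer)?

Adams: Farrow 11, Arden 11, Carrow 4, Harke 5.
Webster: Farrow 12, Arden 11, Carrow 4, Harke 4.
Harke gets 5 under Adams and 4 under Webster.

Adams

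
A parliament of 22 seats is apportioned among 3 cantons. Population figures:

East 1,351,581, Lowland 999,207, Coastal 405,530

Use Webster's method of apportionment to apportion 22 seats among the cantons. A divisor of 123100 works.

With modified divisor 123100: modified quotas East 10.980, Lowland 8.117, Coastal 3.294.
Rounding to the nearest integer: East 11, Lowland 8, Coastal 3 (total 22).

East 11; Lowland 8; Coastal 3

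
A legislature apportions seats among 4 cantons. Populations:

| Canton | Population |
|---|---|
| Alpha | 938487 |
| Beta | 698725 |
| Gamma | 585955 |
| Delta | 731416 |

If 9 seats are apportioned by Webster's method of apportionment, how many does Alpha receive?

3

Standard divisor 2954583/9 ≈ 328287; standard quotas: Alpha 2.859, Beta 2.128, Gamma 1.785, Delta 2.228.
Rounding to the nearest integer gives Alpha 3, Beta 2, Gamma 2, Delta 2 — total 9, matching the house size, so no adjustment is needed.
Alpha receives 3.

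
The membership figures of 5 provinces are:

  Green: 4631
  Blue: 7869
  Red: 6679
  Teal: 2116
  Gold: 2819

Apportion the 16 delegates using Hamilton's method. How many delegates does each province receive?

Green: 3, Blue: 5, Red: 5, Teal: 1, Gold: 2

The standard divisor is 24114/16 ≈ 1507.125.
Standard quotas: Green 3.0727, Blue 5.2212, Red 4.4316, Teal 1.4040, Gold 1.8704.
Lower quotas: Green 3, Blue 5, Red 4, Teal 1, Gold 1 (sum 14, leaving 2 seats).
Remainders in descending order: Gold 0.8704, Red 0.4316, Teal 0.4040, Blue 0.2212, Green 0.0727.
The surplus seats go to Gold, Red.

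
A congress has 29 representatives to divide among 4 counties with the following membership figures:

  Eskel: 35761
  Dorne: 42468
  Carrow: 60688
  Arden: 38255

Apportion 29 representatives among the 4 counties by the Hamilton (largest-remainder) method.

Eskel=6; Dorne=7; Carrow=10; Arden=6

The standard divisor is 177172/29 ≈ 6109.379.
Standard quotas: Eskel 5.8535, Dorne 6.9513, Carrow 9.9336, Arden 6.2617.
Lower quotas: Eskel 5, Dorne 6, Carrow 9, Arden 6 (sum 26, leaving 3 seats).
Remainders in descending order: Dorne 0.9513, Carrow 0.9336, Eskel 0.8535, Arden 0.2617.
Largest remainders: Dorne, Carrow, Eskel receive the extra seats.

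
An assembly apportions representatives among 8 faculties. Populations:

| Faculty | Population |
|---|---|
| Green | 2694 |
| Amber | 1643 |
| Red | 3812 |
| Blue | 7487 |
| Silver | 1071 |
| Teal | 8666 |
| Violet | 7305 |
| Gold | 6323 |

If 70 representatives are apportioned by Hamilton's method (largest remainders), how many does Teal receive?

16

Standard divisor: 39001 ÷ 70 ≈ 557.157.
Standard quotas: Green 4.8353, Amber 2.9489, Red 6.8419, Blue 13.4379, Silver 1.9223, Teal 15.5540, Violet 13.1112, Gold 11.3487.
Lower quotas: Green 4, Amber 2, Red 6, Blue 13, Silver 1, Teal 15, Violet 13, Gold 11 (sum 65, leaving 5 seats).
Remainders in descending order: Amber 0.9489, Silver 0.9223, Red 0.8419, Green 0.8353, Teal 0.5540, Blue 0.4379, Gold 0.3487, Violet 0.1112.
Largest remainders: Amber, Silver, Red, Green, Teal receive the extra seats.
Teal receives 16.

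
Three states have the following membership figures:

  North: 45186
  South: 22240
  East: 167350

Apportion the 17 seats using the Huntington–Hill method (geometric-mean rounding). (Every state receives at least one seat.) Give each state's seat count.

With divisor 13982: modified quotas North 3.232, South 1.591, East 11.969.
Geometric-mean thresholds: North √(3·4)=3.464, South √(1·2)=1.414, East √(11·12)=11.489.
Each quota rounded against its threshold gives North 3, South 2, East 12 (total 17).

North 3, South 2, East 12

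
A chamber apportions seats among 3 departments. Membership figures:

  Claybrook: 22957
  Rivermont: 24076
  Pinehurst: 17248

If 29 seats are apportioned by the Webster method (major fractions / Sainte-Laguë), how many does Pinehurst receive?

Standard divisor 64281/29 ≈ 2216.586; standard quotas: Claybrook 10.357, Rivermont 10.862, Pinehurst 7.781.
Rounding to the nearest integer gives Claybrook 10, Rivermont 11, Pinehurst 8 — total 29, matching the house size, so no adjustment is needed.
Pinehurst receives 8.

8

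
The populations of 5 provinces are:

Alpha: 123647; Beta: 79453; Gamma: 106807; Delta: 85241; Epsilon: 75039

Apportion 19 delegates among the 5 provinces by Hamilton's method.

Alpha 5; Beta 3; Gamma 4; Delta 4; Epsilon 3

The standard divisor is 470187/19 ≈ 24746.684.
Standard quotas: Alpha 4.9965, Beta 3.2107, Gamma 4.3160, Delta 3.4445, Epsilon 3.0323.
Lower quotas: Alpha 4, Beta 3, Gamma 4, Delta 3, Epsilon 3 (sum 17, leaving 2 seats).
Remainders in descending order: Alpha 0.9965, Delta 0.4445, Gamma 0.3160, Beta 0.2107, Epsilon 0.0323.
The surplus seats go to Alpha, Delta.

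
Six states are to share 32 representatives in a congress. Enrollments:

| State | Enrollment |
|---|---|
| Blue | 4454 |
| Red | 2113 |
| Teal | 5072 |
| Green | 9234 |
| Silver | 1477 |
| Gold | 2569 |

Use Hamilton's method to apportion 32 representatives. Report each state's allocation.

The standard divisor is 24919/32 ≈ 778.719.
Standard quotas: Blue 5.7197, Red 2.7134, Teal 6.5133, Green 11.8579, Silver 1.8967, Gold 3.2990.
Lower quotas: Blue 5, Red 2, Teal 6, Green 11, Silver 1, Gold 3 (sum 28, leaving 4 seats).
Remainders in descending order: Silver 0.8967, Green 0.8579, Blue 0.7197, Red 0.7134, Teal 0.5133, Gold 0.2990.
The surplus seats go to Silver, Green, Blue, Red.

Blue 6; Red 3; Teal 6; Green 12; Silver 2; Gold 3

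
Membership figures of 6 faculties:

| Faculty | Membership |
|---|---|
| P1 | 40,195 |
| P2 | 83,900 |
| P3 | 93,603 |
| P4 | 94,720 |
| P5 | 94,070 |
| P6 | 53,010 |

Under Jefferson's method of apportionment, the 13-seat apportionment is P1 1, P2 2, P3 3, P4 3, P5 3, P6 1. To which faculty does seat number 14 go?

Priority for the next seat is population ÷ (current seats + 1).
Priorities: P1 20097.500, P2 27966.667, P3 23400.750, P4 23680.000, P5 23517.500, P6 26505.000.
Highest priority: P2.

P2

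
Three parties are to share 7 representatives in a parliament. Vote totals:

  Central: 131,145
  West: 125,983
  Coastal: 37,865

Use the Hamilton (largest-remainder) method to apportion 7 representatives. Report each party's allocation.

Central: 3, West: 3, Coastal: 1

Standard divisor: 294993 ÷ 7 ≈ 42141.857.
Standard quotas: Central 3.1120, West 2.9895, Coastal 0.8985.
Lower quotas: Central 3, West 2, Coastal 0 (sum 5, leaving 2 seats).
Remainders in descending order: West 0.9895, Coastal 0.8985, Central 0.1120.
The surplus seats go to West, Coastal.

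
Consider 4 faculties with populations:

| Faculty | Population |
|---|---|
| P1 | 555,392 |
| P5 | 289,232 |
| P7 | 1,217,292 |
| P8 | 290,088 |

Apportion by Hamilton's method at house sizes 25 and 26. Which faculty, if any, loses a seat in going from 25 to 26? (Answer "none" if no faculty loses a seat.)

At 25 seats: P1 6, P5 3, P7 13, P8 3.
At 26 seats: P1 6, P5 3, P7 14, P8 3.
No faculty's allocation decreased.

none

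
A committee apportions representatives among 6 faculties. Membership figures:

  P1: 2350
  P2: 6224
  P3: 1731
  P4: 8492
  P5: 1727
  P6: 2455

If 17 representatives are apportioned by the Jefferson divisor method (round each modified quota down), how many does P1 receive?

Standard divisor 22979/17 ≈ 1351.706; standard quotas: P1 1.739, P2 4.605, P3 1.281, P4 6.282, P5 1.278, P6 1.816.
Rounding down gives 1, 4, 1, 6, 1, 1 = 14 seats, so the divisor must be adjusted.
With modified divisor 1200: modified quotas P1 1.958, P2 5.187, P3 1.442, P4 7.077, P5 1.439, P6 2.046.
Rounding down: P1 1, P2 5, P3 1, P4 7, P5 1, P6 2 (total 17).
P1 receives 1.

1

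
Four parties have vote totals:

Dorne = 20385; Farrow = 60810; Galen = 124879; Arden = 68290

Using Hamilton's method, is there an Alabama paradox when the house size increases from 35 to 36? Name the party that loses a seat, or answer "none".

none

At 35 seats: Dorne 2, Farrow 8, Galen 16, Arden 9.
At 36 seats: Dorne 3, Farrow 8, Galen 16, Arden 9.
No party's allocation decreased.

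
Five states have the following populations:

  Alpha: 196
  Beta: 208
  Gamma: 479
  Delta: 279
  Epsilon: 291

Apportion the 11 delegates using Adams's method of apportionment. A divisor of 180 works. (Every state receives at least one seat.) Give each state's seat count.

Alpha 2; Beta 2; Gamma 3; Delta 2; Epsilon 2

With modified divisor 180: modified quotas Alpha 1.089, Beta 1.156, Gamma 2.661, Delta 1.550, Epsilon 1.617.
Rounding up: Alpha 2, Beta 2, Gamma 3, Delta 2, Epsilon 2 (total 11).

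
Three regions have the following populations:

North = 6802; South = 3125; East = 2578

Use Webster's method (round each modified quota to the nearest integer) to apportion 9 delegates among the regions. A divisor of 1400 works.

North=5, South=2, East=2

With modified divisor 1400: modified quotas North 4.859, South 2.232, East 1.841.
Rounding to the nearest integer: North 5, South 2, East 2 (total 9).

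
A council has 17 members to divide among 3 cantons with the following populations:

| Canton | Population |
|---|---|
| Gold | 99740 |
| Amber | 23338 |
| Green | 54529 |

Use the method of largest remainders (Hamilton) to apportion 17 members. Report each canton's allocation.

Gold 10, Amber 2, Green 5

Total 177607; standard divisor 177607/17 ≈ 10447.471.
Standard quotas: Gold 9.5468, Amber 2.2338, Green 5.2193.
Lower quotas: Gold 9, Amber 2, Green 5 (sum 16, leaving 1 seat).
Remainders in descending order: Gold 0.5468, Amber 0.2338, Green 0.2193.
The surplus seat goes to Gold.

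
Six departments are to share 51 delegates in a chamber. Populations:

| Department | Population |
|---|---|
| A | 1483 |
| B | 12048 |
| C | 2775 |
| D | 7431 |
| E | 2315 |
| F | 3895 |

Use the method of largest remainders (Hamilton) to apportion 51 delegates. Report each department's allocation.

The standard divisor is 29947/51 ≈ 587.196.
Standard quotas: A 2.5256, B 20.5178, C 4.7258, D 12.6551, E 3.9425, F 6.6332.
Lower quotas: A 2, B 20, C 4, D 12, E 3, F 6 (sum 47, leaving 4 seats).
Remainders in descending order: E 0.9425, C 0.7258, D 0.6551, F 0.6332, A 0.5256, B 0.5178.
Largest remainders: E, C, D, F receive the extra seats.

A 2; B 20; C 5; D 13; E 4; F 7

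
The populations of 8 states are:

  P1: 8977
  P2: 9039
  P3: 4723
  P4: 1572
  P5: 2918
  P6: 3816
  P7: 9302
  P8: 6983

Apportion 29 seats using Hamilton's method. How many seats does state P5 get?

Total 47330; standard divisor 47330/29 ≈ 1632.069.
Standard quotas: P1 5.5004, P2 5.5384, P3 2.8939, P4 0.9632, P5 1.7879, P6 2.3381, P7 5.6995, P8 4.2786.
Lower quotas: P1 5, P2 5, P3 2, P4 0, P5 1, P6 2, P7 5, P8 4 (sum 24, leaving 5 seats).
Remainders in descending order: P4 0.9632, P3 0.8939, P5 0.7879, P7 0.6995, P2 0.5384, P1 0.5004, P6 0.3381, P8 0.2786.
The surplus seats go to P4, P3, P5, P7, P2.
P5 receives 2.

2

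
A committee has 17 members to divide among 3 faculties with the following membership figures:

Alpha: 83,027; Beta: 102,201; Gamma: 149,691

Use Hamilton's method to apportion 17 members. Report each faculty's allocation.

Standard divisor: 334919 ÷ 17 ≈ 19701.118.
Standard quotas: Alpha 4.2143, Beta 5.1876, Gamma 7.5981.
Lower quotas: Alpha 4, Beta 5, Gamma 7 (sum 16, leaving 1 seat).
Remainders in descending order: Gamma 0.5981, Alpha 0.2143, Beta 0.1876.
The surplus seat goes to Gamma.

Alpha=4, Beta=5, Gamma=8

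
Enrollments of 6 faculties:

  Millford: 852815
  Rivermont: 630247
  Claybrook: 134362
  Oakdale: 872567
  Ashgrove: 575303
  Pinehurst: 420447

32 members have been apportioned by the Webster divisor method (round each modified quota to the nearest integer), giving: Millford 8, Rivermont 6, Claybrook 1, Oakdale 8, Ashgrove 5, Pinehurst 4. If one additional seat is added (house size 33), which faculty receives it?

Ashgrove

Priority for the next seat is population ÷ (current seats + 0.5).
Priorities: Millford 100331.176, Rivermont 96961.077, Claybrook 89574.667, Oakdale 102654.941, Ashgrove 104600.545, Pinehurst 93432.667.
Highest priority: Ashgrove.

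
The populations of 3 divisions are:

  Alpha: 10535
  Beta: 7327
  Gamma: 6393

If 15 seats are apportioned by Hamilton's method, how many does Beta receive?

5

The standard divisor is 24255/15 = 1617.
Standard quotas: Alpha 6.5152, Beta 4.5312, Gamma 3.9536.
Lower quotas: Alpha 6, Beta 4, Gamma 3 (sum 13, leaving 2 seats).
Remainders in descending order: Gamma 0.9536, Beta 0.5312, Alpha 0.5152.
Largest remainders: Gamma, Beta receive the extra seats.
Beta receives 5.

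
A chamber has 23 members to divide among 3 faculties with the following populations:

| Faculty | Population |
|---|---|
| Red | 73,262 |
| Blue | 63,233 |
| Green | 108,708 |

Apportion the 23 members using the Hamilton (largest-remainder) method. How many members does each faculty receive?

Total 245203; standard divisor 245203/23 = 10661.
Standard quotas: Red 6.8720, Blue 5.9312, Green 10.1968.
Lower quotas: Red 6, Blue 5, Green 10 (sum 21, leaving 2 seats).
Remainders in descending order: Blue 0.9312, Red 0.8720, Green 0.1968.
Largest remainders: Blue, Red receive the extra seats.

Red: 7, Blue: 6, Green: 10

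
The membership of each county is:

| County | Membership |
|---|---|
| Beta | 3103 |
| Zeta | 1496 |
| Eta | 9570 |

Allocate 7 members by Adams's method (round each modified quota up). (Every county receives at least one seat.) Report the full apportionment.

Standard divisor 14169/7 ≈ 2024.143; standard quotas: Beta 1.533, Zeta 0.739, Eta 4.728.
Rounding up gives 2, 1, 5 = 8 seats, so the divisor must be adjusted.
With modified divisor 2700: modified quotas Beta 1.149, Zeta 0.554, Eta 3.544.
Rounding up: Beta 2, Zeta 1, Eta 4 (total 7).

Beta: 2, Zeta: 1, Eta: 4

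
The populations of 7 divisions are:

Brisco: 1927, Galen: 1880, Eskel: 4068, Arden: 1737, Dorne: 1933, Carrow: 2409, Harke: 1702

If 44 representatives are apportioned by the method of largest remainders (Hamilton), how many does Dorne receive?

Standard divisor: 15656 ÷ 44 ≈ 355.818.
Standard quotas: Brisco 5.416, Galen 5.284, Eskel 11.433, Arden 4.882, Dorne 5.433, Carrow 6.770, Harke 4.783.
Lower quotas: Brisco 5, Galen 5, Eskel 11, Arden 4, Dorne 5, Carrow 6, Harke 4 (sum 40, leaving 4 seats).
Remainders in descending order: Arden 0.882, Harke 0.783, Carrow 0.770, Eskel 0.433, Dorne 0.433, Brisco 0.416, Galen 0.284.
The surplus seats go to Arden, Harke, Carrow, Eskel.
Dorne receives 5.

5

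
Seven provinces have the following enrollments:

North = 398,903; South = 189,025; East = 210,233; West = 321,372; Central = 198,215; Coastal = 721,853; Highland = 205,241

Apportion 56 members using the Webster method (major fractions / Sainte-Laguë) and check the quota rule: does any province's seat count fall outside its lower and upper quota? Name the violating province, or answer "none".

none

Standard quotas: North 9.951, South 4.715, East 5.244, West 8.017, Central 4.945, Coastal 18.007, Highland 5.120.
Webster allocation: North 10, South 5, East 5, West 8, Central 5, Coastal 18, Highland 5.
Every allocation lies between the lower and upper quota.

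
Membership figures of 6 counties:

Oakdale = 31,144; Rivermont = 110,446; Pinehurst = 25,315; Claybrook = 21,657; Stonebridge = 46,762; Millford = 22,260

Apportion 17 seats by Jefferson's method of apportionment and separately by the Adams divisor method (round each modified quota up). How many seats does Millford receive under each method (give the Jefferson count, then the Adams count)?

Jefferson: Oakdale 2, Rivermont 8, Pinehurst 2, Claybrook 1, Stonebridge 3, Millford 1.
Adams: Oakdale 2, Rivermont 6, Pinehurst 2, Claybrook 2, Stonebridge 3, Millford 2.
Millford gets 1 under Jefferson and 2 under Adams.

1 and 2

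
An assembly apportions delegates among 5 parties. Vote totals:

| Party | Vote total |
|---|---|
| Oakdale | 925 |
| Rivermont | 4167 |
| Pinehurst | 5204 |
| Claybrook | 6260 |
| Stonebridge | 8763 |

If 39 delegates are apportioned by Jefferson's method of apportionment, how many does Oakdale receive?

1

Standard divisor 25319/39 ≈ 649.205; standard quotas: Oakdale 1.425, Rivermont 6.419, Pinehurst 8.016, Claybrook 9.643, Stonebridge 13.498.
Rounding down gives 1, 6, 8, 9, 13 = 37 seats, so the divisor must be adjusted.
With modified divisor 600: modified quotas Oakdale 1.542, Rivermont 6.945, Pinehurst 8.673, Claybrook 10.433, Stonebridge 14.605.
Rounding down: Oakdale 1, Rivermont 6, Pinehurst 8, Claybrook 10, Stonebridge 14 (total 39).
Oakdale receives 1.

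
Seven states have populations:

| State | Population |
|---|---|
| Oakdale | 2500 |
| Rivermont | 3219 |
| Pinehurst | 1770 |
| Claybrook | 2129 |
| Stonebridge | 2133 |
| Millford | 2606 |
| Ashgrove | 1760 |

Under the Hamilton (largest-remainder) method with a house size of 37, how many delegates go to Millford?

6

Standard divisor: 16117 ÷ 37 ≈ 435.595.
Standard quotas: Oakdale 5.739, Rivermont 7.390, Pinehurst 4.063, Claybrook 4.888, Stonebridge 4.897, Millford 5.983, Ashgrove 4.040.
Lower quotas: Oakdale 5, Rivermont 7, Pinehurst 4, Claybrook 4, Stonebridge 4, Millford 5, Ashgrove 4 (sum 33, leaving 4 seats).
Remainders in descending order: Millford 0.983, Stonebridge 0.897, Claybrook 0.888, Oakdale 0.739, Rivermont 0.390, Pinehurst 0.063, Ashgrove 0.040.
The surplus seats go to Millford, Stonebridge, Claybrook, Oakdale.
Millford receives 6.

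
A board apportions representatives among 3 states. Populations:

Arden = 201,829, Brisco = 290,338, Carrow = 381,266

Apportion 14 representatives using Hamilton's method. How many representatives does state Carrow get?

Standard divisor: 873433 ÷ 14 ≈ 62388.071.
Standard quotas: Arden 3.2351, Brisco 4.6537, Carrow 6.1112.
Lower quotas: Arden 3, Brisco 4, Carrow 6 (sum 13, leaving 1 seat).
Remainders in descending order: Brisco 0.6537, Arden 0.2351, Carrow 0.1112.
Largest remainder: Brisco receives the extra seat.
Carrow receives 6.

6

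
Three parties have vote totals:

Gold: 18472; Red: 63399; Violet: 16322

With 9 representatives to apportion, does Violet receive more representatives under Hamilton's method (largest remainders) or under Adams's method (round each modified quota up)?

Hamilton: Gold 2, Red 6, Violet 1.
Adams: Gold 2, Red 5, Violet 2.
Violet gets 1 under Hamilton and 2 under Adams.

Adams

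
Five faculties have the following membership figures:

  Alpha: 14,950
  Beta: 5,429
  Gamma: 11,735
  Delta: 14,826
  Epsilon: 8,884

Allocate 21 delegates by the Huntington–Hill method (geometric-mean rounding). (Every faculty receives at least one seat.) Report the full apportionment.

Alpha: 6; Beta: 2; Gamma: 4; Delta: 6; Epsilon: 3

With divisor 2665: modified quotas Alpha 5.610, Beta 2.037, Gamma 4.403, Delta 5.563, Epsilon 3.334.
Geometric-mean thresholds: Alpha √(5·6)=5.477, Beta √(2·3)=2.449, Gamma √(4·5)=4.472, Delta √(5·6)=5.477, Epsilon √(3·4)=3.464.
Each quota rounded against its threshold gives Alpha 6, Beta 2, Gamma 4, Delta 6, Epsilon 3 (total 21).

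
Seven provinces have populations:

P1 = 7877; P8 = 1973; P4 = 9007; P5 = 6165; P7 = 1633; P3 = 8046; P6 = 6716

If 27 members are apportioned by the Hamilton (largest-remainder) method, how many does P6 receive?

Standard divisor: 41417 ÷ 27 ≈ 1533.963.
Standard quotas: P1 5.1351, P8 1.2862, P4 5.8717, P5 4.0190, P7 1.0646, P3 5.2452, P6 4.3782.
Lower quotas: P1 5, P8 1, P4 5, P5 4, P7 1, P3 5, P6 4 (sum 25, leaving 2 seats).
Remainders in descending order: P4 0.8717, P6 0.3782, P8 0.2862, P3 0.2452, P1 0.1351, P7 0.0646, P5 0.0190.
The surplus seats go to P4, P6.
P6 receives 5.

5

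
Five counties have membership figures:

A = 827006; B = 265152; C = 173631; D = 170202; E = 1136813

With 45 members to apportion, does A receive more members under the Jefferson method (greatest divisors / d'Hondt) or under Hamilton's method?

Jefferson: A 15, B 4, C 3, D 3, E 20.
Hamilton: A 14, B 5, C 3, D 3, E 20.
A gets 15 under Jefferson and 14 under Hamilton.

Jefferson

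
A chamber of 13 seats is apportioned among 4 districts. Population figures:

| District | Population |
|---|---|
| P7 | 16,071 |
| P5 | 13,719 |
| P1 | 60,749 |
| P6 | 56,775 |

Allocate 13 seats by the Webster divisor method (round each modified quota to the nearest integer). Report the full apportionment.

Standard divisor 147314/13 ≈ 11331.846; standard quotas: P7 1.418, P5 1.211, P1 5.361, P6 5.010.
Rounding to the nearest integer gives 1, 1, 5, 5 = 12 seats, so the divisor must be adjusted.
With modified divisor 10900: modified quotas P7 1.474, P5 1.259, P1 5.573, P6 5.209.
Rounding to the nearest integer: P7 1, P5 1, P1 6, P6 5 (total 13).

P7 1, P5 1, P1 6, P6 5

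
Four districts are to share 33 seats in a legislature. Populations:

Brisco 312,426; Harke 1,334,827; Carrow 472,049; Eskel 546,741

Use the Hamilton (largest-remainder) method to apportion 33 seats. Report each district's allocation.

Standard divisor: 2666043 ÷ 33 ≈ 80789.182.
Standard quotas: Brisco 3.8672, Harke 16.5223, Carrow 5.8430, Eskel 6.7675.
Lower quotas: Brisco 3, Harke 16, Carrow 5, Eskel 6 (sum 30, leaving 3 seats).
Remainders in descending order: Brisco 0.8672, Carrow 0.8430, Eskel 0.7675, Harke 0.5223.
The surplus seats go to Brisco, Carrow, Eskel.

Brisco 4; Harke 16; Carrow 6; Eskel 7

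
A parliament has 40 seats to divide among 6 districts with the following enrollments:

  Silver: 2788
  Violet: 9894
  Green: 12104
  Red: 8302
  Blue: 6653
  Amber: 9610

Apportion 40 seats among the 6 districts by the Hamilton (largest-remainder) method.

Standard divisor: 49351 ÷ 40 ≈ 1233.775.
Standard quotas: Silver 2.2597, Violet 8.0193, Green 9.8105, Red 6.7289, Blue 5.3924, Amber 7.7891.
Lower quotas: Silver 2, Violet 8, Green 9, Red 6, Blue 5, Amber 7 (sum 37, leaving 3 seats).
Remainders in descending order: Green 0.8105, Amber 0.7891, Red 0.7289, Blue 0.3924, Silver 0.2597, Violet 0.0193.
The surplus seats go to Green, Amber, Red.

Silver 2, Violet 8, Green 10, Red 7, Blue 5, Amber 8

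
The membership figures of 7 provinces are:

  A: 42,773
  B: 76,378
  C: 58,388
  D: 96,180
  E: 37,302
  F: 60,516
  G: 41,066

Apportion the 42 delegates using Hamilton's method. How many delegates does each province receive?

Standard divisor: 412603 ÷ 42 ≈ 9823.881.
Standard quotas: A 4.3540, B 7.7747, C 5.9435, D 9.7904, E 3.7971, F 6.1601, G 4.1802.
Lower quotas: A 4, B 7, C 5, D 9, E 3, F 6, G 4 (sum 38, leaving 4 seats).
Remainders in descending order: C 0.9435, E 0.7971, D 0.7904, B 0.7747, A 0.3540, G 0.1802, F 0.1601.
The surplus seats go to C, E, D, B.

A=4, B=8, C=6, D=10, E=4, F=6, G=4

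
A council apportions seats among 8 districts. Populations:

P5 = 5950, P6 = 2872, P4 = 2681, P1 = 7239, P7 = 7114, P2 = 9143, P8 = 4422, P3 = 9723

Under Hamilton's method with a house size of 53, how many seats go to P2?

The standard divisor is 49144/53 ≈ 927.245.
Standard quotas: P5 6.4169, P6 3.0973, P4 2.8914, P1 7.8070, P7 7.6722, P2 9.8604, P8 4.7690, P3 10.4859.
Lower quotas: P5 6, P6 3, P4 2, P1 7, P7 7, P2 9, P8 4, P3 10 (sum 48, leaving 5 seats).
Remainders in descending order: P4 0.8914, P2 0.8604, P1 0.8070, P8 0.7690, P7 0.6722, P3 0.4859, P5 0.4169, P6 0.0973.
Largest remainders: P4, P2, P1, P8, P7 receive the extra seats.
P2 receives 10.

10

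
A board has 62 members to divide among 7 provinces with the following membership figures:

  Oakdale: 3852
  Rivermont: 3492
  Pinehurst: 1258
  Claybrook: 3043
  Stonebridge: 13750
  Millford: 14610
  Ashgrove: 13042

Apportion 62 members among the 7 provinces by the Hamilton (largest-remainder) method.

Total 53047; standard divisor 53047/62 ≈ 855.597.
Standard quotas: Oakdale 4.5021, Rivermont 4.0814, Pinehurst 1.4703, Claybrook 3.5566, Stonebridge 16.0707, Millford 17.0758, Ashgrove 15.2432.
Lower quotas: Oakdale 4, Rivermont 4, Pinehurst 1, Claybrook 3, Stonebridge 16, Millford 17, Ashgrove 15 (sum 60, leaving 2 seats).
Remainders in descending order: Claybrook 0.5566, Oakdale 0.5021, Pinehurst 0.4703, Ashgrove 0.2432, Rivermont 0.0814, Millford 0.0758, Stonebridge 0.0707.
Largest remainders: Claybrook, Oakdale receive the extra seats.

Oakdale=5, Rivermont=4, Pinehurst=1, Claybrook=4, Stonebridge=16, Millford=17, Ashgrove=15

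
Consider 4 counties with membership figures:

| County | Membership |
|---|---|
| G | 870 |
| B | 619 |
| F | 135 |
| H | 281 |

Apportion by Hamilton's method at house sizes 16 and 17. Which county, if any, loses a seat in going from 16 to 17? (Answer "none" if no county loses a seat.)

H

At 16 seats: G 7, B 5, F 1, H 3.
At 17 seats: G 8, B 6, F 1, H 2.
H drops from 3 to 2.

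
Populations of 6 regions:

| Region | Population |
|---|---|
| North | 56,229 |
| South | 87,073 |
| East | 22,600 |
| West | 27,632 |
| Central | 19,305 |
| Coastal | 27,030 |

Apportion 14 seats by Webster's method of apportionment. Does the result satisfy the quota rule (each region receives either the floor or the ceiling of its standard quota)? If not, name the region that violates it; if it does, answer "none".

none

Standard quotas: North 3.282, South 5.082, East 1.319, West 1.613, Central 1.127, Coastal 1.578.
Webster allocation: North 3, South 5, East 1, West 2, Central 1, Coastal 2.
Every allocation lies between the lower and upper quota.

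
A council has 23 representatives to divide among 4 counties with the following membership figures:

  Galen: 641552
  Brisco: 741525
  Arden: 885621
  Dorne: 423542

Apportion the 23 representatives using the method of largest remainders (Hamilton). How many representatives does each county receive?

Galen 5, Brisco 6, Arden 8, Dorne 4

The standard divisor is 2692240/23 ≈ 117053.913.
Standard quotas: Galen 5.4808, Brisco 6.3349, Arden 7.5659, Dorne 3.6183.
Lower quotas: Galen 5, Brisco 6, Arden 7, Dorne 3 (sum 21, leaving 2 seats).
Remainders in descending order: Dorne 0.6183, Arden 0.5659, Galen 0.4808, Brisco 0.3349.
Largest remainders: Dorne, Arden receive the extra seats.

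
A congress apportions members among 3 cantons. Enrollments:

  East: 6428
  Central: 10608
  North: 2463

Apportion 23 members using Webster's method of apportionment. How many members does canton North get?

Standard divisor 19499/23 ≈ 847.783; standard quotas: East 7.582, Central 12.513, North 2.905.
Rounding to the nearest integer gives 8, 13, 3 = 24 seats, so the divisor must be adjusted.
With modified divisor 853: modified quotas East 7.536, Central 12.436, North 2.887.
Rounding to the nearest integer: East 8, Central 12, North 3 (total 23).
North receives 3.

3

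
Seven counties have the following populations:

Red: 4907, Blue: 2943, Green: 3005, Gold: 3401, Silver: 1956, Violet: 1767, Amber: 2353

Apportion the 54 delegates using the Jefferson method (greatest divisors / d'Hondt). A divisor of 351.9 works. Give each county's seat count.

With modified divisor 351.9: modified quotas Red 13.944, Blue 8.363, Green 8.539, Gold 9.665, Silver 5.558, Violet 5.021, Amber 6.687.
Rounding down: Red 13, Blue 8, Green 8, Gold 9, Silver 5, Violet 5, Amber 6 (total 54).

Red 13, Blue 8, Green 8, Gold 9, Silver 5, Violet 5, Amber 6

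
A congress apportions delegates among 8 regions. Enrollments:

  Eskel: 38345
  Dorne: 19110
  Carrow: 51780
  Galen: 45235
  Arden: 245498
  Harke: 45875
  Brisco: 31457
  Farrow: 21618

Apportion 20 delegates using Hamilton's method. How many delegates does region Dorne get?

1

Standard divisor: 498918 ÷ 20 ≈ 24945.9.
Standard quotas: Eskel 1.5371, Dorne 0.7661, Carrow 2.0757, Galen 1.8133, Arden 9.8412, Harke 1.8390, Brisco 1.2610, Farrow 0.8666.
Lower quotas: Eskel 1, Dorne 0, Carrow 2, Galen 1, Arden 9, Harke 1, Brisco 1, Farrow 0 (sum 15, leaving 5 seats).
Remainders in descending order: Farrow 0.8666, Arden 0.8412, Harke 0.8390, Galen 0.8133, Dorne 0.7661, Eskel 0.5371, Brisco 0.2610, Carrow 0.0757.
Largest remainders: Farrow, Arden, Harke, Galen, Dorne receive the extra seats.
Dorne receives 1.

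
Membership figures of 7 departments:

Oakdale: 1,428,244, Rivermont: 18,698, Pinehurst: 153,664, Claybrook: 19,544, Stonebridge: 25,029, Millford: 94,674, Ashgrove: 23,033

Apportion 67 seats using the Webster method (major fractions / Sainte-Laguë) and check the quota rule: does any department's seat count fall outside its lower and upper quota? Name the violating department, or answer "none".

Oakdale

Standard quotas: Oakdale 54.282, Rivermont 0.711, Pinehurst 5.840, Claybrook 0.743, Stonebridge 0.951, Millford 3.598, Ashgrove 0.875.
Webster allocation: Oakdale 53, Rivermont 1, Pinehurst 6, Claybrook 1, Stonebridge 1, Millford 4, Ashgrove 1.
Oakdale has quota 54.282 (lower 54, upper 55) but receives 53 — outside the quota interval.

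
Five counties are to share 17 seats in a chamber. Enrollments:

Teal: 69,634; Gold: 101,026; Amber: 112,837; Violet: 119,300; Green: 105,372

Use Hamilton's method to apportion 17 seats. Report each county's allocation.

Standard divisor: 508169 ÷ 17 ≈ 29892.294.
Standard quotas: Teal 2.3295, Gold 3.3797, Amber 3.7748, Violet 3.9910, Green 3.5251.
Lower quotas: Teal 2, Gold 3, Amber 3, Violet 3, Green 3 (sum 14, leaving 3 seats).
Remainders in descending order: Violet 0.9910, Amber 0.7748, Green 0.5251, Gold 0.3797, Teal 0.3295.
Largest remainders: Violet, Amber, Green receive the extra seats.

Teal=2, Gold=3, Amber=4, Violet=4, Green=4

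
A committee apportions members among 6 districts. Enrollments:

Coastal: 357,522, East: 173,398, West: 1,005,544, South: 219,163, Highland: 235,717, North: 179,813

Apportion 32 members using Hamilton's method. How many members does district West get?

15

The standard divisor is 2171157/32 ≈ 67848.656.
Standard quotas: Coastal 5.2694, East 2.5557, West 14.8204, South 3.2302, Highland 3.4742, North 2.6502.
Lower quotas: Coastal 5, East 2, West 14, South 3, Highland 3, North 2 (sum 29, leaving 3 seats).
Remainders in descending order: West 0.8204, North 0.6502, East 0.5557, Highland 0.4742, Coastal 0.2694, South 0.2302.
Largest remainders: West, North, East receive the extra seats.
West receives 15.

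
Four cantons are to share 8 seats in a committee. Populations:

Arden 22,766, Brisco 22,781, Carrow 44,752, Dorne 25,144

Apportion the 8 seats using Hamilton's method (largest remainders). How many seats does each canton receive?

The standard divisor is 115443/8 ≈ 14430.375.
Standard quotas: Arden 1.5776, Brisco 1.5787, Carrow 3.1012, Dorne 1.7424.
Lower quotas: Arden 1, Brisco 1, Carrow 3, Dorne 1 (sum 6, leaving 2 seats).
Remainders in descending order: Dorne 0.7424, Brisco 0.5787, Arden 0.5776, Carrow 0.1012.
The surplus seats go to Dorne, Brisco.

Arden 1, Brisco 2, Carrow 3, Dorne 2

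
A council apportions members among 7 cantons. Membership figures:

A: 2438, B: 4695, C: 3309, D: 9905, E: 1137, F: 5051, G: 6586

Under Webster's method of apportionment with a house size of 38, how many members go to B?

5

Standard divisor 33121/38 ≈ 871.605; standard quotas: A 2.797, B 5.387, C 3.796, D 11.364, E 1.304, F 5.795, G 7.556.
Rounding to the nearest integer gives A 3, B 5, C 4, D 11, E 1, F 6, G 8 — total 38, matching the house size, so no adjustment is needed.
B receives 5.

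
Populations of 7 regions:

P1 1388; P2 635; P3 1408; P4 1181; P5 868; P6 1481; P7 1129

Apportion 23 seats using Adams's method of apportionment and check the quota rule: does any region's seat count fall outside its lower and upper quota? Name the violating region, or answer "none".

Standard quotas: P1 3.946, P2 1.805, P3 4.003, P4 3.358, P5 2.468, P6 4.211, P7 3.210.
Adams allocation: P1 4, P2 2, P3 4, P4 3, P5 3, P6 4, P7 3.
Every allocation lies between the lower and upper quota.

none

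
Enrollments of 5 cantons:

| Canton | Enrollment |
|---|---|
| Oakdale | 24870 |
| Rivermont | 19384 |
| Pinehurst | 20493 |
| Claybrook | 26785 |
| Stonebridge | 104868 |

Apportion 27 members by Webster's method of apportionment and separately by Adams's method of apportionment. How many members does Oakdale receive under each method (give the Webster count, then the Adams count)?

3 and 4

Webster: Oakdale 3, Rivermont 3, Pinehurst 3, Claybrook 4, Stonebridge 14.
Adams: Oakdale 4, Rivermont 3, Pinehurst 3, Claybrook 4, Stonebridge 13.
Oakdale gets 3 under Webster and 4 under Adams.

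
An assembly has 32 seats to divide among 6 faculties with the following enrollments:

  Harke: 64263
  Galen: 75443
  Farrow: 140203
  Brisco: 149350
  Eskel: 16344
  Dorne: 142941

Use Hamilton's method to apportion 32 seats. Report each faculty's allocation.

Harke: 3, Galen: 4, Farrow: 8, Brisco: 8, Eskel: 1, Dorne: 8

Total 588544; standard divisor 588544/32 = 18392.
Standard quotas: Harke 3.4941, Galen 4.1019, Farrow 7.6230, Brisco 8.1204, Eskel 0.8886, Dorne 7.7719.
Lower quotas: Harke 3, Galen 4, Farrow 7, Brisco 8, Eskel 0, Dorne 7 (sum 29, leaving 3 seats).
Remainders in descending order: Eskel 0.8886, Dorne 0.7719, Farrow 0.6230, Harke 0.4941, Brisco 0.1204, Galen 0.1019.
Largest remainders: Eskel, Dorne, Farrow receive the extra seats.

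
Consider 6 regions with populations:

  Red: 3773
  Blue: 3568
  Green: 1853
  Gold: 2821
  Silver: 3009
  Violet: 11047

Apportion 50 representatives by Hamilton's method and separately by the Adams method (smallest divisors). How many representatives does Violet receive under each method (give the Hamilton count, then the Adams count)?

Hamilton: Red 7, Blue 7, Green 4, Gold 5, Silver 6, Violet 21.
Adams: Red 7, Blue 7, Green 4, Gold 6, Silver 6, Violet 20.
Violet gets 21 under Hamilton and 20 under Adams.

21 and 20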